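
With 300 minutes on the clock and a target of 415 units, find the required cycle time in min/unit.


Formula: CT = Available Time / Number of Units
CT = 300 min / 415 units
CT = 0.72 min/unit

0.72 min/unit


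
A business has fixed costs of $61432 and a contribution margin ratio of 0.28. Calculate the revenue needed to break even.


Formula: BER = Fixed Costs / Contribution Margin Ratio
BER = $61432 / 0.28
BER = $219400.00 (to the nearest cent)

$219400.00


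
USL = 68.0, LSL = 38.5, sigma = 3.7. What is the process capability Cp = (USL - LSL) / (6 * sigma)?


Cp = (68.0 - 38.5) / (6 * 3.7)

1.33


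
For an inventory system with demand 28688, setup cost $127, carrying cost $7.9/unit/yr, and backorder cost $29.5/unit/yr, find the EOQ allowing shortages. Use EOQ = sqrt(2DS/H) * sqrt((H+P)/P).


Formula: EOQ* = sqrt(2DS/H) * sqrt((H+P)/P)
Base EOQ = sqrt(2*28688*127/7.9) = 960.4 units
Correction = sqrt((7.9+29.5)/29.5) = 1.12596
EOQ* = 960.4 * 1.12596 = 1081.4 units

1081.4 units


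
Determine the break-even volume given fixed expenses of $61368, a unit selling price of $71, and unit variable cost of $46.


Formula: BEQ = Fixed Costs / (Price - Variable Cost)
Contribution margin = $71 - $46 = $25/unit
BEQ = ceil($61368 / $25/unit) = ceil(2454.72) = 2455 units

2455 units


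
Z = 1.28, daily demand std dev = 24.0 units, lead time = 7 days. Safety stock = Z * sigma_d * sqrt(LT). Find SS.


Formula: SS = z * sigma_d * sqrt(LT)
sqrt(LT) = sqrt(7) = 2.6458
SS = 1.28 * 24.0 * 2.6458
SS = 81.3 units

81.3 units


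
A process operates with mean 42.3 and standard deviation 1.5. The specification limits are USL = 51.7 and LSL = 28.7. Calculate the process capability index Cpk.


Cpu = (51.7 - 42.3) / (3 * 1.5) = 2.09
Cpl = (42.3 - 28.7) / (3 * 1.5) = 3.02
Cpk = min(2.09, 3.02) = 2.09

2.09


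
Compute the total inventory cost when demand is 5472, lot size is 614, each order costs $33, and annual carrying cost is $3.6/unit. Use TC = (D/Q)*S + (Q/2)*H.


TC = 5472/614 * 33 + 614/2 * 3.6

$1399.30


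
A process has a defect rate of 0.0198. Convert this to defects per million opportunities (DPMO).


DPMO = defect_rate * 1000000 = 0.0198 * 1000000

19800


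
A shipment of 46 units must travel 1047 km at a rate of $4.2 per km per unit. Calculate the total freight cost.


TC = dist * cost * units = 1047 * 4.2 * 46 = $202280.40

$202280.40


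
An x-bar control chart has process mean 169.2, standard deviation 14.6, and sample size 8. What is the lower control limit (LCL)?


LCL = 169.2 - 3 * 14.6 / sqrt(8)

153.71


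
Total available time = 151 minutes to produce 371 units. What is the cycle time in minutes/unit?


Formula: CT = Available Time / Number of Units
CT = 151 min / 371 units
CT = 0.41 min/unit

0.41 min/unit


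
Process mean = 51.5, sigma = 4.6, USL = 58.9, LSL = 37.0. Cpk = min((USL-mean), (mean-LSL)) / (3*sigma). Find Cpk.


Cpu = (58.9 - 51.5) / (3 * 4.6) = 0.54
Cpl = (51.5 - 37.0) / (3 * 4.6) = 1.05
Cpk = min(0.54, 1.05) = 0.54

0.54


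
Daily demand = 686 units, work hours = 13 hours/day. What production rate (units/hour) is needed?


Formula: Production Rate = Daily Demand / Available Hours
Rate = 686 units/day / 13 hours/day
Rate = 52.8 units/hour

52.8 units/hour


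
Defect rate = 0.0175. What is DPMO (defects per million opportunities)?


DPMO = defect_rate * 1000000 = 0.0175 * 1000000

17500


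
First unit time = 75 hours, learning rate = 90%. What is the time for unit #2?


Formula: T_n = T_1 * (learning_rate)^(log2(n)) where learning_rate = rate/100
Doublings = log2(2) = 1
T_n = 75 * 0.9^1
T_n = 75 * 0.9 = 67.5 hours

67.5 hours


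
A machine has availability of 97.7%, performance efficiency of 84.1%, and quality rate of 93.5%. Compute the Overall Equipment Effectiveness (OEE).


Formula: OEE = Availability * Performance * Quality / 10000
A * P = 97.7% * 84.1% / 100 = 82.17%
OEE = 82.17% * 93.5% / 100 = 76.8%

76.8%


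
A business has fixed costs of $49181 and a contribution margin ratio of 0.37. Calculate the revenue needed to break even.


Formula: BER = Fixed Costs / Contribution Margin Ratio
BER = $49181 / 0.37
BER = $132921.62 (to the nearest cent)

$132921.62


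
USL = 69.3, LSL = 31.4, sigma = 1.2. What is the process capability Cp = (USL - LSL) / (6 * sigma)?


Cp = (69.3 - 31.4) / (6 * 1.2)

5.26


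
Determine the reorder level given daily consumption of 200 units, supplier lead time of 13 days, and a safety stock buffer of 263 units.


Formula: ROP = (Daily Demand * Lead Time) + Safety Stock
Demand during lead time = 200 * 13 = 2600 units
ROP = 2600 + 263 = 2863 units

2863 units


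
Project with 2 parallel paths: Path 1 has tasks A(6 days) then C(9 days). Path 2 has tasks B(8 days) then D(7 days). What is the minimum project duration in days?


Path 1 = 6 + 9 = 15 days
Path 2 = 8 + 7 = 15 days
Duration = max(15, 15) = 15 days

15 days


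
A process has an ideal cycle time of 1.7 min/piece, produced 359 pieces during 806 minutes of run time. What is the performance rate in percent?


Formula: Performance = (Ideal CT * Total Count) / Run Time * 100
Ideal output time = 1.7 * 359 = 610.3 min
Performance = 610.3 / 806 * 100 = 75.7%

75.7%


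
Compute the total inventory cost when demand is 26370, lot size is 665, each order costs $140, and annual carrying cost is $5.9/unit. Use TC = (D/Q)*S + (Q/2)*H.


TC = 26370/665 * 140 + 665/2 * 5.9

$7513.33


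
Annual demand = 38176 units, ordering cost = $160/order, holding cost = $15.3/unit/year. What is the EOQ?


Formula: EOQ = sqrt(2 * D * S / H)
Numerator: 2 * 38176 * 160 = 12216320
2DS/H = 12216320 / 15.3 = 798452.3
EOQ = sqrt(798452.3) = 893.6 units

893.6 units


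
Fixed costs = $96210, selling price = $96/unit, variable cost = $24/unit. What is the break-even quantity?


Formula: BEQ = Fixed Costs / (Price - Variable Cost)
Contribution margin = $96 - $24 = $72/unit
BEQ = ceil($96210 / $72/unit) = ceil(1336.25) = 1337 units

1337 units


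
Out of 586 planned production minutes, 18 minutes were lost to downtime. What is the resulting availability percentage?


Formula: Availability = (Planned Time - Downtime) / Planned Time * 100
Uptime = 586 - 18 = 568 min
Availability = 568 / 586 * 100 = 96.9%

96.9%


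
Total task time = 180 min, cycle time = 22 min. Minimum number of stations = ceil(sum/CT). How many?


Formula: N_min = ceil(Sum of Task Times / Cycle Time)
N_min = ceil(180 min / 22 min) = ceil(8.1818)
N_min = 9 stations

9


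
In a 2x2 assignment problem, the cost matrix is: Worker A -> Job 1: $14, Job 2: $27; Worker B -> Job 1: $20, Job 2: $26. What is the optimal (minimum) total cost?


Option 1: A->1 + B->2 = $14 + $26 = $40
Option 2: A->2 + B->1 = $27 + $20 = $47
Min cost = min($40, $47) = $40

$40


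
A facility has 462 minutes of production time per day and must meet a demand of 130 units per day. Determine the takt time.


Formula: Takt Time = Available Production Time / Customer Demand
Takt = 462 min/day / 130 units/day
Takt = 3.55 min/unit

3.55 min/unit


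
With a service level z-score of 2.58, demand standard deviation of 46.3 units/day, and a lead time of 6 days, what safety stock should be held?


Formula: SS = z * sigma_d * sqrt(LT)
sqrt(LT) = sqrt(6) = 2.4495
SS = 2.58 * 46.3 * 2.4495
SS = 292.6 units

292.6 units


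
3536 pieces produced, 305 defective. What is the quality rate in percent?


Formula: Quality Rate = Good Pieces / Total Pieces * 100
Good pieces = 3536 - 305 = 3231
QR = 3231 / 3536 * 100 = 91.4%

91.4%


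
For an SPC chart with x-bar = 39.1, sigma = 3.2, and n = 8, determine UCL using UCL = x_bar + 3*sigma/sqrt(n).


UCL = 39.1 + 3 * 3.2 / sqrt(8)

42.49


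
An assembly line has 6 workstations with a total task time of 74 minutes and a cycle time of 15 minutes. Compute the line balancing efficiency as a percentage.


Formula: Efficiency = Sum of Task Times / (N_stations * CT) * 100
Total station capacity = 6 stations * 15 min = 90 min
Efficiency = 74 / 90 * 100 = 82.2%

82.2%


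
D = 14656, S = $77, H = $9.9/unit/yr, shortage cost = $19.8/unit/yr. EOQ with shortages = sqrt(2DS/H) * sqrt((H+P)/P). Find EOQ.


Formula: EOQ* = sqrt(2DS/H) * sqrt((H+P)/P)
Base EOQ = sqrt(2*14656*77/9.9) = 477.47 units
Correction = sqrt((9.9+19.8)/19.8) = 1.22474
EOQ* = 477.47 * 1.22474 = 584.8 units

584.8 units


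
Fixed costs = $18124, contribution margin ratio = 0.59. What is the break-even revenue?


Formula: BER = Fixed Costs / Contribution Margin Ratio
BER = $18124 / 0.59
BER = $30718.64 (to the nearest cent)

$30718.64


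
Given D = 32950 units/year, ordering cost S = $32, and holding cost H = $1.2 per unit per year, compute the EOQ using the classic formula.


Formula: EOQ = sqrt(2 * D * S / H)
Numerator: 2 * 32950 * 32 = 2108800
2DS/H = 2108800 / 1.2 = 1757333.3
EOQ = sqrt(1757333.3) = 1325.6 units

1325.6 units


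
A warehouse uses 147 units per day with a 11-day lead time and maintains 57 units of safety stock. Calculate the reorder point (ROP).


Formula: ROP = (Daily Demand * Lead Time) + Safety Stock
Demand during lead time = 147 * 11 = 1617 units
ROP = 1617 + 57 = 1674 units

1674 units


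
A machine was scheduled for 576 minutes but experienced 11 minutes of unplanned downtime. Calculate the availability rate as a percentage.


Formula: Availability = (Planned Time - Downtime) / Planned Time * 100
Uptime = 576 - 11 = 565 min
Availability = 565 / 576 * 100 = 98.1%

98.1%


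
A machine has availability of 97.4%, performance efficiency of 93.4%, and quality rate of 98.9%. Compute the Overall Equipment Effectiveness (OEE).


Formula: OEE = Availability * Performance * Quality / 10000
A * P = 97.4% * 93.4% / 100 = 90.97%
OEE = 90.97% * 98.9% / 100 = 90.0%

90.0%


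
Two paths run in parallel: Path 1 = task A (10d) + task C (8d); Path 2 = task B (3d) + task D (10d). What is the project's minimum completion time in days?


Path 1 = 10 + 8 = 18 days
Path 2 = 3 + 10 = 13 days
Duration = max(18, 13) = 18 days

18 days


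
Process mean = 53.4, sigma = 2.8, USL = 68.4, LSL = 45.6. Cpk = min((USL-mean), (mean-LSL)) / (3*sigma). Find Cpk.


Cpu = (68.4 - 53.4) / (3 * 2.8) = 1.79
Cpl = (53.4 - 45.6) / (3 * 2.8) = 0.93
Cpk = min(1.79, 0.93) = 0.93

0.93


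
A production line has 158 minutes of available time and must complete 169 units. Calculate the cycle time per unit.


Formula: CT = Available Time / Number of Units
CT = 158 min / 169 units
CT = 0.93 min/unit

0.93 min/unit


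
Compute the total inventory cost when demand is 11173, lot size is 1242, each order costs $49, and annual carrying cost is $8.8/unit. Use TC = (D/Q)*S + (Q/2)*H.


TC = 11173/1242 * 49 + 1242/2 * 8.8

$5905.60


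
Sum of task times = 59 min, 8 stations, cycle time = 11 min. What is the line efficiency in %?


Formula: Efficiency = Sum of Task Times / (N_stations * CT) * 100
Total station capacity = 8 stations * 11 min = 88 min
Efficiency = 59 / 88 * 100 = 67.0%

67.0%


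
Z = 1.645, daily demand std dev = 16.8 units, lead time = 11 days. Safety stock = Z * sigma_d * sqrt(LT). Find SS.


Formula: SS = z * sigma_d * sqrt(LT)
sqrt(LT) = sqrt(11) = 3.3166
SS = 1.645 * 16.8 * 3.3166
SS = 91.7 units

91.7 units


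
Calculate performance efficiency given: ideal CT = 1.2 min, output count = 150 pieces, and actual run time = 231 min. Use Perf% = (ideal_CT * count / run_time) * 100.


Formula: Performance = (Ideal CT * Total Count) / Run Time * 100
Ideal output time = 1.2 * 150 = 180.0 min
Performance = 180.0 / 231 * 100 = 77.9%

77.9%


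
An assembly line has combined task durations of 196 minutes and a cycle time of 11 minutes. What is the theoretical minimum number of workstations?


Formula: N_min = ceil(Sum of Task Times / Cycle Time)
N_min = ceil(196 min / 11 min) = ceil(17.8182)
N_min = 18 stations

18


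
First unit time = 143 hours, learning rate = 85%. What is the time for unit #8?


Formula: T_n = T_1 * (learning_rate)^(log2(n)) where learning_rate = rate/100
Doublings = log2(8) = 3
T_n = 143 * 0.85^3
T_n = 143 * 0.6141 = 87.8 hours

87.8 hours


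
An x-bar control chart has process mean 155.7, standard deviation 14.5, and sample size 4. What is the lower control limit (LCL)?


LCL = 155.7 - 3 * 14.5 / sqrt(4)

133.95


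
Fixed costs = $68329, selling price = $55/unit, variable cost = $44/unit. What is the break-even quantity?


Formula: BEQ = Fixed Costs / (Price - Variable Cost)
Contribution margin = $55 - $44 = $11/unit
BEQ = ceil($68329 / $11/unit) = ceil(6211.73) = 6212 units

6212 units


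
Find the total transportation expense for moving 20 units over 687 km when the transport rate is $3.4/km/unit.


TC = dist * cost * units = 687 * 3.4 * 20 = $46716.00

$46716.00


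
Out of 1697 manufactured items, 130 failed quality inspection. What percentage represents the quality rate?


Formula: Quality Rate = Good Pieces / Total Pieces * 100
Good pieces = 1697 - 130 = 1567
QR = 1567 / 1697 * 100 = 92.3%

92.3%


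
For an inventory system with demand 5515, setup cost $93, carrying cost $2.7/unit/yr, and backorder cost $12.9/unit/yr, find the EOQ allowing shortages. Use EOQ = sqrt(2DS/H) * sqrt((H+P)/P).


Formula: EOQ* = sqrt(2DS/H) * sqrt((H+P)/P)
Base EOQ = sqrt(2*5515*93/2.7) = 616.38 units
Correction = sqrt((2.7+12.9)/12.9) = 1.09968
EOQ* = 616.38 * 1.09968 = 677.8 units

677.8 units


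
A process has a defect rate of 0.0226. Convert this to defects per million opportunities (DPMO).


DPMO = defect_rate * 1000000 = 0.0226 * 1000000

22600


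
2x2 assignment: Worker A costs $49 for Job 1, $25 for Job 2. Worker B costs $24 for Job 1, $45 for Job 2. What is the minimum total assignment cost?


Option 1: A->1 + B->2 = $49 + $45 = $94
Option 2: A->2 + B->1 = $25 + $24 = $49
Min cost = min($94, $49) = $49

$49


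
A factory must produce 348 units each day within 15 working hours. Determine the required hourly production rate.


Formula: Production Rate = Daily Demand / Available Hours
Rate = 348 units/day / 15 hours/day
Rate = 23.2 units/hour

23.2 units/hour


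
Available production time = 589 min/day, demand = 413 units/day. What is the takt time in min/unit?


Formula: Takt Time = Available Production Time / Customer Demand
Takt = 589 min/day / 413 units/day
Takt = 1.43 min/unit

1.43 min/unit


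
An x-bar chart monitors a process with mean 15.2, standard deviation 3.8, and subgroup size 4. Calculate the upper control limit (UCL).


UCL = 15.2 + 3 * 3.8 / sqrt(4)

20.9


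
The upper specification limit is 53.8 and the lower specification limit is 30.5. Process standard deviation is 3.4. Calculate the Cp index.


Cp = (53.8 - 30.5) / (6 * 3.4)

1.14


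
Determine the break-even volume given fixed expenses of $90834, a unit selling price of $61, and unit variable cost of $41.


Formula: BEQ = Fixed Costs / (Price - Variable Cost)
Contribution margin = $61 - $41 = $20/unit
BEQ = ceil($90834 / $20/unit) = ceil(4541.7) = 4542 units

4542 units


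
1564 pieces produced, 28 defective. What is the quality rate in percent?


Formula: Quality Rate = Good Pieces / Total Pieces * 100
Good pieces = 1564 - 28 = 1536
QR = 1536 / 1564 * 100 = 98.2%

98.2%


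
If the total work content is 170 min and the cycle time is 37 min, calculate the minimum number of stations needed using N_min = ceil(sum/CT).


Formula: N_min = ceil(Sum of Task Times / Cycle Time)
N_min = ceil(170 min / 37 min) = ceil(4.5946)
N_min = 5 stations

5


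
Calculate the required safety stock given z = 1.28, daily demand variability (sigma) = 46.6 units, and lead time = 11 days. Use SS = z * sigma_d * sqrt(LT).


Formula: SS = z * sigma_d * sqrt(LT)
sqrt(LT) = sqrt(11) = 3.3166
SS = 1.28 * 46.6 * 3.3166
SS = 197.8 units

197.8 units


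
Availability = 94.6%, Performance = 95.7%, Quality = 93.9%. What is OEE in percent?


Formula: OEE = Availability * Performance * Quality / 10000
A * P = 94.6% * 95.7% / 100 = 90.53%
OEE = 90.53% * 93.9% / 100 = 85.0%

85.0%


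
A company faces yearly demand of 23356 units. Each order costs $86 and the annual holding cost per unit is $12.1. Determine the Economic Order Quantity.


Formula: EOQ = sqrt(2 * D * S / H)
Numerator: 2 * 23356 * 86 = 4017232
2DS/H = 4017232 / 12.1 = 332002.6
EOQ = sqrt(332002.6) = 576.2 units

576.2 units


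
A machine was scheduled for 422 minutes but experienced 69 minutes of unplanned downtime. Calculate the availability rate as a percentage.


Formula: Availability = (Planned Time - Downtime) / Planned Time * 100
Uptime = 422 - 69 = 353 min
Availability = 353 / 422 * 100 = 83.6%

83.6%


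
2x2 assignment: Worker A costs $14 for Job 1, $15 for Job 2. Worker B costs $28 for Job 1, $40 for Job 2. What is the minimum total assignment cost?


Option 1: A->1 + B->2 = $14 + $40 = $54
Option 2: A->2 + B->1 = $15 + $28 = $43
Min cost = min($54, $43) = $43

$43


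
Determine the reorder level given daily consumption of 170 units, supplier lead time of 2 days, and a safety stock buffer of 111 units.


Formula: ROP = (Daily Demand * Lead Time) + Safety Stock
Demand during lead time = 170 * 2 = 340 units
ROP = 340 + 111 = 451 units

451 units


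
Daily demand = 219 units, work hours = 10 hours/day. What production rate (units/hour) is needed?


Formula: Production Rate = Daily Demand / Available Hours
Rate = 219 units/day / 10 hours/day
Rate = 21.9 units/hour

21.9 units/hour


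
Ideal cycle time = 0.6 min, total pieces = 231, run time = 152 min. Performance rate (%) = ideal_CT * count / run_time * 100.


Formula: Performance = (Ideal CT * Total Count) / Run Time * 100
Ideal output time = 0.6 * 231 = 138.6 min
Performance = 138.6 / 152 * 100 = 91.2%

91.2%


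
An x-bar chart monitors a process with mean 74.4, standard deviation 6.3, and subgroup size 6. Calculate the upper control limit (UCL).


UCL = 74.4 + 3 * 6.3 / sqrt(6)

82.12


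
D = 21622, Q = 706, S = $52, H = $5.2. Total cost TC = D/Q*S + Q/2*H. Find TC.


TC = 21622/706 * 52 + 706/2 * 5.2

$3428.16


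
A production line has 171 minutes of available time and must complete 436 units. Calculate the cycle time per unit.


Formula: CT = Available Time / Number of Units
CT = 171 min / 436 units
CT = 0.39 min/unit

0.39 min/unit


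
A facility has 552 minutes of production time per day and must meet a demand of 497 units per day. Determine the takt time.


Formula: Takt Time = Available Production Time / Customer Demand
Takt = 552 min/day / 497 units/day
Takt = 1.11 min/unit

1.11 min/unit


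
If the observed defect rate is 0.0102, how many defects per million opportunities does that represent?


DPMO = defect_rate * 1000000 = 0.0102 * 1000000

10200


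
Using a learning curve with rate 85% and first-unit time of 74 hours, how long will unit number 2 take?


Formula: T_n = T_1 * (learning_rate)^(log2(n)) where learning_rate = rate/100
Doublings = log2(2) = 1
T_n = 74 * 0.85^1
T_n = 74 * 0.85 = 62.9 hours

62.9 hours


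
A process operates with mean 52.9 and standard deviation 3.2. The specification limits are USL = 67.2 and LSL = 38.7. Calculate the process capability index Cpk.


Cpu = (67.2 - 52.9) / (3 * 3.2) = 1.49
Cpl = (52.9 - 38.7) / (3 * 3.2) = 1.48
Cpk = min(1.49, 1.48) = 1.48

1.48


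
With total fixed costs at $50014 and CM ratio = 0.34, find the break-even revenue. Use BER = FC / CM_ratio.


Formula: BER = Fixed Costs / Contribution Margin Ratio
BER = $50014 / 0.34
BER = $147100.00 (to the nearest cent)

$147100.00


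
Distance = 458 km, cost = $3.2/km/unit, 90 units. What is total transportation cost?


TC = dist * cost * units = 458 * 3.2 * 90 = $131904.00

$131904.00


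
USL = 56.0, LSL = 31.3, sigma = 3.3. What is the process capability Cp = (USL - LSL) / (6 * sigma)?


Cp = (56.0 - 31.3) / (6 * 3.3)

1.25


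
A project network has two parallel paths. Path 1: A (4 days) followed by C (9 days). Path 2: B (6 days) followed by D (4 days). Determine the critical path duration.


Path 1 = 4 + 9 = 13 days
Path 2 = 6 + 4 = 10 days
Duration = max(13, 10) = 13 days

13 days


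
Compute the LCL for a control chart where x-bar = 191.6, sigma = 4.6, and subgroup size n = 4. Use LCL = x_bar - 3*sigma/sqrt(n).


LCL = 191.6 - 3 * 4.6 / sqrt(4)

184.7


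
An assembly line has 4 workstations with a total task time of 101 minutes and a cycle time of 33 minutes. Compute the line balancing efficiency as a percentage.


Formula: Efficiency = Sum of Task Times / (N_stations * CT) * 100
Total station capacity = 4 stations * 33 min = 132 min
Efficiency = 101 / 132 * 100 = 76.5%

76.5%


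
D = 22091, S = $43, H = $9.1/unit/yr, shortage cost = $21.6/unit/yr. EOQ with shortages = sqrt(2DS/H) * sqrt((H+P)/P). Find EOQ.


Formula: EOQ* = sqrt(2DS/H) * sqrt((H+P)/P)
Base EOQ = sqrt(2*22091*43/9.1) = 456.92 units
Correction = sqrt((9.1+21.6)/21.6) = 1.19218
EOQ* = 456.92 * 1.19218 = 544.7 units

544.7 units


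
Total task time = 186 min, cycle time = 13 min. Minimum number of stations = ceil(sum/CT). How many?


Formula: N_min = ceil(Sum of Task Times / Cycle Time)
N_min = ceil(186 min / 13 min) = ceil(14.3077)
N_min = 15 stations

15


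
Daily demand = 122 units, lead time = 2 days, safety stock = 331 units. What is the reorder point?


Formula: ROP = (Daily Demand * Lead Time) + Safety Stock
Demand during lead time = 122 * 2 = 244 units
ROP = 244 + 331 = 575 units

575 units


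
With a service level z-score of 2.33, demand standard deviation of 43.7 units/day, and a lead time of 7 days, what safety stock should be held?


Formula: SS = z * sigma_d * sqrt(LT)
sqrt(LT) = sqrt(7) = 2.6458
SS = 2.33 * 43.7 * 2.6458
SS = 269.4 units

269.4 units


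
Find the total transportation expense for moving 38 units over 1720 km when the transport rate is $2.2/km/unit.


TC = dist * cost * units = 1720 * 2.2 * 38 = $143792.00

$143792.00


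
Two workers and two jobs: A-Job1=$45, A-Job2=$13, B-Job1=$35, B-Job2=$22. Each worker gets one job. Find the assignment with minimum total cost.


Option 1: A->1 + B->2 = $45 + $22 = $67
Option 2: A->2 + B->1 = $13 + $35 = $48
Min cost = min($67, $48) = $48

$48


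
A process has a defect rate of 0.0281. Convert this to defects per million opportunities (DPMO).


DPMO = defect_rate * 1000000 = 0.0281 * 1000000

28100


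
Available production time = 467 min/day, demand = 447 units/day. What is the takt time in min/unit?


Formula: Takt Time = Available Production Time / Customer Demand
Takt = 467 min/day / 447 units/day
Takt = 1.04 min/unit

1.04 min/unit


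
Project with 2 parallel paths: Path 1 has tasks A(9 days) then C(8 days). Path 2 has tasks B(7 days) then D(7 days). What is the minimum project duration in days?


Path 1 = 9 + 8 = 17 days
Path 2 = 7 + 7 = 14 days
Duration = max(17, 14) = 17 days

17 days


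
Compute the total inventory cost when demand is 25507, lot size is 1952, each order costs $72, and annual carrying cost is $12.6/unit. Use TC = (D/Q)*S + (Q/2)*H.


TC = 25507/1952 * 72 + 1952/2 * 12.6

$13238.43


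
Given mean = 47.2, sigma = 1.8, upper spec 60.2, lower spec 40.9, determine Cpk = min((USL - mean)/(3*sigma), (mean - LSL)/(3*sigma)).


Cpu = (60.2 - 47.2) / (3 * 1.8) = 2.41
Cpl = (47.2 - 40.9) / (3 * 1.8) = 1.17
Cpk = min(2.41, 1.17) = 1.17

1.17


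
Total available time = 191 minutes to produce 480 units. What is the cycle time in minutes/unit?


Formula: CT = Available Time / Number of Units
CT = 191 min / 480 units
CT = 0.4 min/unit

0.4 min/unit


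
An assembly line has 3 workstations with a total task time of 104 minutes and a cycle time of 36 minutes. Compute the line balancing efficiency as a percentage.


Formula: Efficiency = Sum of Task Times / (N_stations * CT) * 100
Total station capacity = 3 stations * 36 min = 108 min
Efficiency = 104 / 108 * 100 = 96.3%

96.3%


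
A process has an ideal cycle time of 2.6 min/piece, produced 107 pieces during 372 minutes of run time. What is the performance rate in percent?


Formula: Performance = (Ideal CT * Total Count) / Run Time * 100
Ideal output time = 2.6 * 107 = 278.2 min
Performance = 278.2 / 372 * 100 = 74.8%

74.8%


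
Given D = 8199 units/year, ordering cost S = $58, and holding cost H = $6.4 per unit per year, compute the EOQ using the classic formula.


Formula: EOQ = sqrt(2 * D * S / H)
Numerator: 2 * 8199 * 58 = 951084
2DS/H = 951084 / 6.4 = 148606.9
EOQ = sqrt(148606.9) = 385.5 units

385.5 units


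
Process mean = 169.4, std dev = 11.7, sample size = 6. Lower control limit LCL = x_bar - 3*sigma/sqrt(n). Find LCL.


LCL = 169.4 - 3 * 11.7 / sqrt(6)

155.07


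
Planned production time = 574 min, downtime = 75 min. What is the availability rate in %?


Formula: Availability = (Planned Time - Downtime) / Planned Time * 100
Uptime = 574 - 75 = 499 min
Availability = 499 / 574 * 100 = 86.9%

86.9%


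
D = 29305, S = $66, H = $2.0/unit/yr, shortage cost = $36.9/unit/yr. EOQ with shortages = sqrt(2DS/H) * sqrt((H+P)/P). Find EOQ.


Formula: EOQ* = sqrt(2DS/H) * sqrt((H+P)/P)
Base EOQ = sqrt(2*29305*66/2.0) = 1390.73 units
Correction = sqrt((2.0+36.9)/36.9) = 1.02674
EOQ* = 1390.73 * 1.02674 = 1427.9 units

1427.9 units


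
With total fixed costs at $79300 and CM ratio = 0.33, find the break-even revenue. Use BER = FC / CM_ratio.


Formula: BER = Fixed Costs / Contribution Margin Ratio
BER = $79300 / 0.33
BER = $240303.03 (to the nearest cent)

$240303.03


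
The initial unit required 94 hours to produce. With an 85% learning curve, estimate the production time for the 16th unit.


Formula: T_n = T_1 * (learning_rate)^(log2(n)) where learning_rate = rate/100
Doublings = log2(16) = 4
T_n = 94 * 0.85^4
T_n = 94 * 0.522 = 49.1 hours

49.1 hours


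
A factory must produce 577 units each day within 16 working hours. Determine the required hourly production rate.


Formula: Production Rate = Daily Demand / Available Hours
Rate = 577 units/day / 16 hours/day
Rate = 36.1 units/hour

36.1 units/hour


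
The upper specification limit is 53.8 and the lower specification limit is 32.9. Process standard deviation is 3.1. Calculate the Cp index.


Cp = (53.8 - 32.9) / (6 * 3.1)

1.12


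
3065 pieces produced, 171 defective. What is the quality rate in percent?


Formula: Quality Rate = Good Pieces / Total Pieces * 100
Good pieces = 3065 - 171 = 2894
QR = 2894 / 3065 * 100 = 94.4%

94.4%


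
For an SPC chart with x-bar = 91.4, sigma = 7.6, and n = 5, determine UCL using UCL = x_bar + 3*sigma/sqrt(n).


UCL = 91.4 + 3 * 7.6 / sqrt(5)

101.6


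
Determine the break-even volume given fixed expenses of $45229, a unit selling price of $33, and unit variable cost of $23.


Formula: BEQ = Fixed Costs / (Price - Variable Cost)
Contribution margin = $33 - $23 = $10/unit
BEQ = ceil($45229 / $10/unit) = ceil(4522.9) = 4523 units

4523 units


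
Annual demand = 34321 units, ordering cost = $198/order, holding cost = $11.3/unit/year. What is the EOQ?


Formula: EOQ = sqrt(2 * D * S / H)
Numerator: 2 * 34321 * 198 = 13591116
2DS/H = 13591116 / 11.3 = 1202753.6
EOQ = sqrt(1202753.6) = 1096.7 units

1096.7 units


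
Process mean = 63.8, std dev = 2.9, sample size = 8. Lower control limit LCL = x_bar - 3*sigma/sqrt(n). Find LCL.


LCL = 63.8 - 3 * 2.9 / sqrt(8)

60.72


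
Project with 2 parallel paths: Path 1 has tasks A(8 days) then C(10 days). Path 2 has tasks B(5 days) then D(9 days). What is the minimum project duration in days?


Path 1 = 8 + 10 = 18 days
Path 2 = 5 + 9 = 14 days
Duration = max(18, 14) = 18 days

18 days


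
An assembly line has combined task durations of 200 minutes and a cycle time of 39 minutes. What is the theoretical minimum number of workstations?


Formula: N_min = ceil(Sum of Task Times / Cycle Time)
N_min = ceil(200 min / 39 min) = ceil(5.1282)
N_min = 6 stations

6


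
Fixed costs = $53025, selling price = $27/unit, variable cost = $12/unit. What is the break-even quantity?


Formula: BEQ = Fixed Costs / (Price - Variable Cost)
Contribution margin = $27 - $12 = $15/unit
BEQ = ceil($53025 / $15/unit) = ceil(3535.0) = 3535 units

3535 units


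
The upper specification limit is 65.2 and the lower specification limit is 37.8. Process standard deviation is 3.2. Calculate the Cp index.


Cp = (65.2 - 37.8) / (6 * 3.2)

1.43


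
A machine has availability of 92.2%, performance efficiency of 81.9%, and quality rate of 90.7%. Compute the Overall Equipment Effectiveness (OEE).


Formula: OEE = Availability * Performance * Quality / 10000
A * P = 92.2% * 81.9% / 100 = 75.51%
OEE = 75.51% * 90.7% / 100 = 68.5%

68.5%


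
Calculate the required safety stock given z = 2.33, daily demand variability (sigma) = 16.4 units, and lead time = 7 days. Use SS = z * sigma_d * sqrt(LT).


Formula: SS = z * sigma_d * sqrt(LT)
sqrt(LT) = sqrt(7) = 2.6458
SS = 2.33 * 16.4 * 2.6458
SS = 101.1 units

101.1 units


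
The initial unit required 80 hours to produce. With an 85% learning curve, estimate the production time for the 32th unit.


Formula: T_n = T_1 * (learning_rate)^(log2(n)) where learning_rate = rate/100
Doublings = log2(32) = 5
T_n = 80 * 0.85^5
T_n = 80 * 0.4437 = 35.5 hours

35.5 hours


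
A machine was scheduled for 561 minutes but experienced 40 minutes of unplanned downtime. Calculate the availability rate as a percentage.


Formula: Availability = (Planned Time - Downtime) / Planned Time * 100
Uptime = 561 - 40 = 521 min
Availability = 521 / 561 * 100 = 92.9%

92.9%


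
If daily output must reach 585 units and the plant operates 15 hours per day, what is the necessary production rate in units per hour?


Formula: Production Rate = Daily Demand / Available Hours
Rate = 585 units/day / 15 hours/day
Rate = 39.0 units/hour

39.0 units/hour


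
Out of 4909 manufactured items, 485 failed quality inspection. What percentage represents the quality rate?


Formula: Quality Rate = Good Pieces / Total Pieces * 100
Good pieces = 4909 - 485 = 4424
QR = 4424 / 4909 * 100 = 90.1%

90.1%


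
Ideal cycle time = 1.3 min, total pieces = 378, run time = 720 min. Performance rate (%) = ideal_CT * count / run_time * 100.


Formula: Performance = (Ideal CT * Total Count) / Run Time * 100
Ideal output time = 1.3 * 378 = 491.4 min
Performance = 491.4 / 720 * 100 = 68.3%

68.3%


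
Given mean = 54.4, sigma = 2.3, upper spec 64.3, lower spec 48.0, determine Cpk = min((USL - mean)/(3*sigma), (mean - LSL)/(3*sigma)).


Cpu = (64.3 - 54.4) / (3 * 2.3) = 1.43
Cpl = (54.4 - 48.0) / (3 * 2.3) = 0.93
Cpk = min(1.43, 0.93) = 0.93

0.93


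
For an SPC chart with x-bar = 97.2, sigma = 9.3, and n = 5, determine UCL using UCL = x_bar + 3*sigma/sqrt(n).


UCL = 97.2 + 3 * 9.3 / sqrt(5)

109.68


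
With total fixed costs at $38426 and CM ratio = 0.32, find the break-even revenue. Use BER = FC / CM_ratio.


Formula: BER = Fixed Costs / Contribution Margin Ratio
BER = $38426 / 0.32
BER = $120081.25 (to the nearest cent)

$120081.25


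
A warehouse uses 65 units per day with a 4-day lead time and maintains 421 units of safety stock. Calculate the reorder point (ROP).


Formula: ROP = (Daily Demand * Lead Time) + Safety Stock
Demand during lead time = 65 * 4 = 260 units
ROP = 260 + 421 = 681 units

681 units


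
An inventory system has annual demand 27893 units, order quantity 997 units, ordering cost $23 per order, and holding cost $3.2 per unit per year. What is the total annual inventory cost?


TC = 27893/997 * 23 + 997/2 * 3.2

$2238.67


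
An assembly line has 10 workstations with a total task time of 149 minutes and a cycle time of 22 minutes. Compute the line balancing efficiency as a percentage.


Formula: Efficiency = Sum of Task Times / (N_stations * CT) * 100
Total station capacity = 10 stations * 22 min = 220 min
Efficiency = 149 / 220 * 100 = 67.7%

67.7%


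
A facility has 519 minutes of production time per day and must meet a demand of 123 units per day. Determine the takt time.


Formula: Takt Time = Available Production Time / Customer Demand
Takt = 519 min/day / 123 units/day
Takt = 4.22 min/unit

4.22 min/unit


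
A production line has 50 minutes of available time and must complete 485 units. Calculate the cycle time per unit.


Formula: CT = Available Time / Number of Units
CT = 50 min / 485 units
CT = 0.1 min/unit

0.1 min/unit


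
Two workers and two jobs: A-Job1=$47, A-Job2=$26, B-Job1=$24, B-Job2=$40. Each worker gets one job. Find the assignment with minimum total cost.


Option 1: A->1 + B->2 = $47 + $40 = $87
Option 2: A->2 + B->1 = $26 + $24 = $50
Min cost = min($87, $50) = $50

$50


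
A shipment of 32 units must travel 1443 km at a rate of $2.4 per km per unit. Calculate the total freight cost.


TC = dist * cost * units = 1443 * 2.4 * 32 = $110822.40

$110822.40


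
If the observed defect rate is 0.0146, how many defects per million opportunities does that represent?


DPMO = defect_rate * 1000000 = 0.0146 * 1000000

14600


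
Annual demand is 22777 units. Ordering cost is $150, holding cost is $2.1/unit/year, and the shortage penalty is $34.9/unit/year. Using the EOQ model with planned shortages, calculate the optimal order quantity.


Formula: EOQ* = sqrt(2DS/H) * sqrt((H+P)/P)
Base EOQ = sqrt(2*22777*150/2.1) = 1803.85 units
Correction = sqrt((2.1+34.9)/34.9) = 1.02965
EOQ* = 1803.85 * 1.02965 = 1857.3 units

1857.3 units


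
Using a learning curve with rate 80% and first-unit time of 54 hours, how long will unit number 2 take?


Formula: T_n = T_1 * (learning_rate)^(log2(n)) where learning_rate = rate/100
Doublings = log2(2) = 1
T_n = 54 * 0.8^1
T_n = 54 * 0.8 = 43.2 hours

43.2 hours


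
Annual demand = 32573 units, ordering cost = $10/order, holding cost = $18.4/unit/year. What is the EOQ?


Formula: EOQ = sqrt(2 * D * S / H)
Numerator: 2 * 32573 * 10 = 651460
2DS/H = 651460 / 18.4 = 35405.4
EOQ = sqrt(35405.4) = 188.2 units

188.2 units


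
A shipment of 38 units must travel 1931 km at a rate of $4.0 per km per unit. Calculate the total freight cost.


TC = dist * cost * units = 1931 * 4.0 * 38 = $293512.00

$293512.00


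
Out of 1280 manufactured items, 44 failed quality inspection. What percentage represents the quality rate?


Formula: Quality Rate = Good Pieces / Total Pieces * 100
Good pieces = 1280 - 44 = 1236
QR = 1236 / 1280 * 100 = 96.6%

96.6%


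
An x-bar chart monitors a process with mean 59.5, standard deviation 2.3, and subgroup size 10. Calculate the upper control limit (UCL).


UCL = 59.5 + 3 * 2.3 / sqrt(10)

61.68


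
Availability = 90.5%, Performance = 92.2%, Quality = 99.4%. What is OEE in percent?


Formula: OEE = Availability * Performance * Quality / 10000
A * P = 90.5% * 92.2% / 100 = 83.44%
OEE = 83.44% * 99.4% / 100 = 82.9%

82.9%


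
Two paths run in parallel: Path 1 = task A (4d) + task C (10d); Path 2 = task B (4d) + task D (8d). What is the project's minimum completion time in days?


Path 1 = 4 + 10 = 14 days
Path 2 = 4 + 8 = 12 days
Duration = max(14, 12) = 14 days

14 days


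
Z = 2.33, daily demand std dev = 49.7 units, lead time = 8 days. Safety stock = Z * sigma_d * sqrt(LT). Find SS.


Formula: SS = z * sigma_d * sqrt(LT)
sqrt(LT) = sqrt(8) = 2.8284
SS = 2.33 * 49.7 * 2.8284
SS = 327.5 units

327.5 units


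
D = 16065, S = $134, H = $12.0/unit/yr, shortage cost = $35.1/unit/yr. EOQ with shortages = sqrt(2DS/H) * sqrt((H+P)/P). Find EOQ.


Formula: EOQ* = sqrt(2DS/H) * sqrt((H+P)/P)
Base EOQ = sqrt(2*16065*134/12.0) = 598.99 units
Correction = sqrt((12.0+35.1)/35.1) = 1.1584
EOQ* = 598.99 * 1.1584 = 693.9 units

693.9 units


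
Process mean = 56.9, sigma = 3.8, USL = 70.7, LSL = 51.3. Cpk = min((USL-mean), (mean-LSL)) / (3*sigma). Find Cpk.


Cpu = (70.7 - 56.9) / (3 * 3.8) = 1.21
Cpl = (56.9 - 51.3) / (3 * 3.8) = 0.49
Cpk = min(1.21, 0.49) = 0.49

0.49


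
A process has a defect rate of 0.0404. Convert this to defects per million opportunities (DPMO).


DPMO = defect_rate * 1000000 = 0.0404 * 1000000

40400


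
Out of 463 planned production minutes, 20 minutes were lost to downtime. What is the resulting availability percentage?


Formula: Availability = (Planned Time - Downtime) / Planned Time * 100
Uptime = 463 - 20 = 443 min
Availability = 443 / 463 * 100 = 95.7%

95.7%


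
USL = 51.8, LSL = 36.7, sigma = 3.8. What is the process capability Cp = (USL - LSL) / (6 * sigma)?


Cp = (51.8 - 36.7) / (6 * 3.8)

0.66


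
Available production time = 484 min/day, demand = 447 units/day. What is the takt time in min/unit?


Formula: Takt Time = Available Production Time / Customer Demand
Takt = 484 min/day / 447 units/day
Takt = 1.08 min/unit

1.08 min/unit


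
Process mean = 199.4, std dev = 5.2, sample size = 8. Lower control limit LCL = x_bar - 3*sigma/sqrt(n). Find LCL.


LCL = 199.4 - 3 * 5.2 / sqrt(8)

193.88


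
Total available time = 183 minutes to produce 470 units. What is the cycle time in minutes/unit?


Formula: CT = Available Time / Number of Units
CT = 183 min / 470 units
CT = 0.39 min/unit

0.39 min/unit


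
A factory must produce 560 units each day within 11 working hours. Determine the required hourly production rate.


Formula: Production Rate = Daily Demand / Available Hours
Rate = 560 units/day / 11 hours/day
Rate = 50.9 units/hour

50.9 units/hour


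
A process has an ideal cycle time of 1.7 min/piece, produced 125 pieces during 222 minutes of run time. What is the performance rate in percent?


Formula: Performance = (Ideal CT * Total Count) / Run Time * 100
Ideal output time = 1.7 * 125 = 212.5 min
Performance = 212.5 / 222 * 100 = 95.7%

95.7%


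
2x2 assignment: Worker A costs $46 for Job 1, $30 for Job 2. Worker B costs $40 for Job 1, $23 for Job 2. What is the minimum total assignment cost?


Option 1: A->1 + B->2 = $46 + $23 = $69
Option 2: A->2 + B->1 = $30 + $40 = $70
Min cost = min($69, $70) = $69

$69


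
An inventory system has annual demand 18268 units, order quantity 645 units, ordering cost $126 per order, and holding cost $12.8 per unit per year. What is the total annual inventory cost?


TC = 18268/645 * 126 + 645/2 * 12.8

$7696.63


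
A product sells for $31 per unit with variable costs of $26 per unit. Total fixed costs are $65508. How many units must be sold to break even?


Formula: BEQ = Fixed Costs / (Price - Variable Cost)
Contribution margin = $31 - $26 = $5/unit
BEQ = ceil($65508 / $5/unit) = ceil(13101.6) = 13102 units

13102 units


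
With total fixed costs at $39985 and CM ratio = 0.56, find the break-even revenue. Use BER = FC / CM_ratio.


Formula: BER = Fixed Costs / Contribution Margin Ratio
BER = $39985 / 0.56
BER = $71401.79 (to the nearest cent)

$71401.79


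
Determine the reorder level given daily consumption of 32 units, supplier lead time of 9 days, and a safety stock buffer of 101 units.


Formula: ROP = (Daily Demand * Lead Time) + Safety Stock
Demand during lead time = 32 * 9 = 288 units
ROP = 288 + 101 = 389 units

389 units


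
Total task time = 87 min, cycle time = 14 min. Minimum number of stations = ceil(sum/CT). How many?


Formula: N_min = ceil(Sum of Task Times / Cycle Time)
N_min = ceil(87 min / 14 min) = ceil(6.2143)
N_min = 7 stations

7


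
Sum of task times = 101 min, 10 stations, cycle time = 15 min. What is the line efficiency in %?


Formula: Efficiency = Sum of Task Times / (N_stations * CT) * 100
Total station capacity = 10 stations * 15 min = 150 min
Efficiency = 101 / 150 * 100 = 67.3%

67.3%
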